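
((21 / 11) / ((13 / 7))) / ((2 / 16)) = 1176 / 143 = 8.22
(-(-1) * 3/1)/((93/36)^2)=432/961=0.45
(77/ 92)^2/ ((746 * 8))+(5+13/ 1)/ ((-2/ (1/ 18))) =-0.50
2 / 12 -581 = -3485 / 6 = -580.83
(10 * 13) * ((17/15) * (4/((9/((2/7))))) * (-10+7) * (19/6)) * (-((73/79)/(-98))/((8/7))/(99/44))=-613054/940653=-0.65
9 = 9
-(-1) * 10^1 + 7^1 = 17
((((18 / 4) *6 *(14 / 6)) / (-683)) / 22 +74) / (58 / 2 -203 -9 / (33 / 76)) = -1111861 / 2925972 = -0.38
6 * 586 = 3516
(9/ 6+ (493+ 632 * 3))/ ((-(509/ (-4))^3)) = 152992/ 131872229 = 0.00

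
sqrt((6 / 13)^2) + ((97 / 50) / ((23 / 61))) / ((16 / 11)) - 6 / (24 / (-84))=5979731 / 239200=25.00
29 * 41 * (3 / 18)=1189 / 6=198.17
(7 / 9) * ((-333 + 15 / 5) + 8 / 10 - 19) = -12187 / 45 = -270.82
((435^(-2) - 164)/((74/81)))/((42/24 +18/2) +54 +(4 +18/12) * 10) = -15097086/10070975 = -1.50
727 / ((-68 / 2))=-727 / 34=-21.38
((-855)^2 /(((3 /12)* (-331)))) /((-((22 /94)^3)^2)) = 31519503543528900 /586386691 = 53752078.67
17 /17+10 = 11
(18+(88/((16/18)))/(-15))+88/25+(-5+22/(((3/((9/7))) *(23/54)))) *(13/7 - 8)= -2545554/28175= -90.35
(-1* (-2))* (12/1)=24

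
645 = 645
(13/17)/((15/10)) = 26/51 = 0.51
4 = 4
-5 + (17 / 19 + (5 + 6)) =6.89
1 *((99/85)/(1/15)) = 297/17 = 17.47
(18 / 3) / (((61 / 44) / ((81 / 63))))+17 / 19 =52403 / 8113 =6.46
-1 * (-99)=99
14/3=4.67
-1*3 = -3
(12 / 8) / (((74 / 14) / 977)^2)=140315763 / 2738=51247.54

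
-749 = -749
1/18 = 0.06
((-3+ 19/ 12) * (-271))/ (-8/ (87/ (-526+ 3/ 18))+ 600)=400809/ 676880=0.59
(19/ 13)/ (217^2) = 19/ 612157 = 0.00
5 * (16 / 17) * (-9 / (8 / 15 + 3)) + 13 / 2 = -9887 / 1802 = -5.49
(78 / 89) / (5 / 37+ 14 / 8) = 3848 / 8277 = 0.46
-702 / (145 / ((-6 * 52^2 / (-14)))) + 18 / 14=-5693319 / 1015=-5609.18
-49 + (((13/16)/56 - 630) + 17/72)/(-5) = 3102619/40320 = 76.95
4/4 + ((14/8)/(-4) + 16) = 265/16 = 16.56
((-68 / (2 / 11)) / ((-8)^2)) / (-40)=187 / 1280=0.15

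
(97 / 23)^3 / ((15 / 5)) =25.00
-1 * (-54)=54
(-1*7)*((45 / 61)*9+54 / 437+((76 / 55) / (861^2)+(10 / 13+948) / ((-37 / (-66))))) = -888300996435822377 / 74683953649305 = -11894.13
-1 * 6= -6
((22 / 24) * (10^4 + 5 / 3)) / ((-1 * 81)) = -330055 / 2916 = -113.19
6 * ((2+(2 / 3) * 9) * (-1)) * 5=-240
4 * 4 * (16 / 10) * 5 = 128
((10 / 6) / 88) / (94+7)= 5 / 26664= 0.00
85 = 85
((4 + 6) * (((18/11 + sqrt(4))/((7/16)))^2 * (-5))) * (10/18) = -102400000/53361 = -1919.00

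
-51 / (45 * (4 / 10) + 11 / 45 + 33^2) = -2295 / 49826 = -0.05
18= 18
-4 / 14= -2 / 7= -0.29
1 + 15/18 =11/6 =1.83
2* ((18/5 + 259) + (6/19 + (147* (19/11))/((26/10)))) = 9796772/13585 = 721.15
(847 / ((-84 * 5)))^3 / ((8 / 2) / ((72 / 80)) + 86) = -161051 / 1776000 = -0.09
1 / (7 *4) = 1 / 28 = 0.04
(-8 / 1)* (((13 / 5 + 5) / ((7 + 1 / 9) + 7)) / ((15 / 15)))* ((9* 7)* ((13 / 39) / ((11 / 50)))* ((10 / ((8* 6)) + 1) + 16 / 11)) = -16829820 / 15367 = -1095.19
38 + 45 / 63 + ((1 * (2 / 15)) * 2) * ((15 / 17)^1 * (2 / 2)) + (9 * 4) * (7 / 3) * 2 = 24627 / 119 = 206.95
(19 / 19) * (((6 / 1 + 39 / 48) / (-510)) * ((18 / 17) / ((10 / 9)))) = -2943 / 231200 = -0.01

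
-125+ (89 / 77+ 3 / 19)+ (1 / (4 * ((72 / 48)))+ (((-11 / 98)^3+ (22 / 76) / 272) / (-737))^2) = -27057077387718220674059783 / 219050892372542413489152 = -123.52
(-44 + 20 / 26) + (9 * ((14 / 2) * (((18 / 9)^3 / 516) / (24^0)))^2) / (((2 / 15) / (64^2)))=77235422 / 24037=3213.19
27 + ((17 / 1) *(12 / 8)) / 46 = 2535 / 92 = 27.55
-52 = -52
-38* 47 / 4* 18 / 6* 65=-174135 / 2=-87067.50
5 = 5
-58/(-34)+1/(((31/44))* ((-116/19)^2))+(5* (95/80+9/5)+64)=572137413/7091312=80.68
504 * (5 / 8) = 315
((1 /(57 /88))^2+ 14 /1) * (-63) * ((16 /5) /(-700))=42584 /9025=4.72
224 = 224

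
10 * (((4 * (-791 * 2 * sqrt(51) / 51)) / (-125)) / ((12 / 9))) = 53.17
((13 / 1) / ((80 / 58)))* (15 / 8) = 1131 / 64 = 17.67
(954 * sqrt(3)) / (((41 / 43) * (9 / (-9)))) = -41022 * sqrt(3) / 41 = -1732.98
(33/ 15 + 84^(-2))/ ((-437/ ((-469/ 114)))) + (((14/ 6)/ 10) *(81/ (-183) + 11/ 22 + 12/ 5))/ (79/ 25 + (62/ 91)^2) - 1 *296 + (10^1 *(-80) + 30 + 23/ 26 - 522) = -237073994961441194411/ 149390981190491040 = -1586.94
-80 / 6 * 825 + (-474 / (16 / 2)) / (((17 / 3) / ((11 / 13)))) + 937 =-8903513 / 884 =-10071.85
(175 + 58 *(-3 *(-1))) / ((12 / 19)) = 6631 / 12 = 552.58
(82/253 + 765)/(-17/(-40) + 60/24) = 7745080/29601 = 261.65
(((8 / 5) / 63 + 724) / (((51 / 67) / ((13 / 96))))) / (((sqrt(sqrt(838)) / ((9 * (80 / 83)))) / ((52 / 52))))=49661807 * 838^(3 / 4) / 37246167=207.67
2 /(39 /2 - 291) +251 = 136289 /543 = 250.99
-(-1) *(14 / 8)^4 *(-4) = -37.52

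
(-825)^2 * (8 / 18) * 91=27527500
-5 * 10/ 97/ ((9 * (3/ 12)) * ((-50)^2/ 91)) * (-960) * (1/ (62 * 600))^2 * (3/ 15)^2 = 91/ 393259218750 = 0.00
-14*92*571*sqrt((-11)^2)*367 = -2969003576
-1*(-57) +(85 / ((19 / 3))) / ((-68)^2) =294591 / 5168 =57.00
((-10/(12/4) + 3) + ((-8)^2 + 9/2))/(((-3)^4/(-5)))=-2045/486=-4.21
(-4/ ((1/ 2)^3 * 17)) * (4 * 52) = -6656/ 17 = -391.53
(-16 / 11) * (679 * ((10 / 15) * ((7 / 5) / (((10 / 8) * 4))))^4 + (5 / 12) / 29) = -12314128796 / 10093359375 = -1.22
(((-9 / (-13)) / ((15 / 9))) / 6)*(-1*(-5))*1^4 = 9 / 26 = 0.35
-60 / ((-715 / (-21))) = -252 / 143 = -1.76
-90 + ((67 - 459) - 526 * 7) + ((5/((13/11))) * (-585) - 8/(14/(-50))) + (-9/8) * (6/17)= -3146753/476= -6610.83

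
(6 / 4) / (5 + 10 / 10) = 1 / 4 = 0.25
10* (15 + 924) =9390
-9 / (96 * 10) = -3 / 320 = -0.01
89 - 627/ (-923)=82774/ 923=89.68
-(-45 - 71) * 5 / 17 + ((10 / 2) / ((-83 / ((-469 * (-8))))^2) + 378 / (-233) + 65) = 281465353851 / 27287329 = 10314.87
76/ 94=38/ 47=0.81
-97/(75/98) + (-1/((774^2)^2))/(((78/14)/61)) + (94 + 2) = -10758865988107603/349919752431600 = -30.75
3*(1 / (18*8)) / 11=1 / 528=0.00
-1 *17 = -17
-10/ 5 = -2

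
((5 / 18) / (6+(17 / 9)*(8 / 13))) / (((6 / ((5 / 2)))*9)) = 325 / 181008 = 0.00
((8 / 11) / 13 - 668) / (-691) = 95516 / 98813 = 0.97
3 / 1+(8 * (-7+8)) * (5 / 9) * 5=227 / 9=25.22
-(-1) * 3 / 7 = 3 / 7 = 0.43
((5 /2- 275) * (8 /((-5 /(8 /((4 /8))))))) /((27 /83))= 579008 /27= 21444.74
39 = 39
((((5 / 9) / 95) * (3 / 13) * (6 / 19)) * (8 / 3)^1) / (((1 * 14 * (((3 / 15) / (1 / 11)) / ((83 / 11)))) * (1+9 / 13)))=1660 / 10090311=0.00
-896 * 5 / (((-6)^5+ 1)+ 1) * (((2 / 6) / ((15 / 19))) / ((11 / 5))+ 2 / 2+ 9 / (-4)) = -234640 / 384813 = -0.61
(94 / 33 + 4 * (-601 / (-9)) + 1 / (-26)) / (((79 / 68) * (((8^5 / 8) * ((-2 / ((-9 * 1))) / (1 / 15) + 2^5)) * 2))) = 222853 / 277635072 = 0.00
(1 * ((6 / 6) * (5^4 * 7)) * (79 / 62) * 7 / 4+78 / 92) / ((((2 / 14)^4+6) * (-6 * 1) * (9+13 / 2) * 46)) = -0.38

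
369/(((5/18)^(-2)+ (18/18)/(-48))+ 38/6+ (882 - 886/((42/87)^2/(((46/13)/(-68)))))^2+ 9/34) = 2884774128600/9115883418877549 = 0.00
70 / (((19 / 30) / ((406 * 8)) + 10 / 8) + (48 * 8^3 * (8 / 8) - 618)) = 6820800 / 2334589339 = 0.00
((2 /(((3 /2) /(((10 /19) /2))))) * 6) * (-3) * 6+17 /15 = -10477 /285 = -36.76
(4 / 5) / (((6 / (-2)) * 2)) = -2 / 15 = -0.13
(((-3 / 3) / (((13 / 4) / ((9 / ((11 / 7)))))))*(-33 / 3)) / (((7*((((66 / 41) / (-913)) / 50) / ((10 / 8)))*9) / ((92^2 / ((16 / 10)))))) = -2250233750 / 39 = -57698301.28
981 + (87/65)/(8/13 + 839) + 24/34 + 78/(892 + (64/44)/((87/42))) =43232410509073/44034057050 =981.79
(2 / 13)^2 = 4 / 169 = 0.02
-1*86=-86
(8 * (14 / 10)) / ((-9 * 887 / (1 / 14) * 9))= -4 / 359235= -0.00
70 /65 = 14 /13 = 1.08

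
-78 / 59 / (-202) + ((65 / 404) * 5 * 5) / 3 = 96343 / 71508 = 1.35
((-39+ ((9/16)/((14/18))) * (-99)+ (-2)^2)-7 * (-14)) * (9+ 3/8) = -72225/896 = -80.61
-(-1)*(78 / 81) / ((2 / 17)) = 221 / 27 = 8.19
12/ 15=4/ 5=0.80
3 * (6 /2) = 9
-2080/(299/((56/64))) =-6.09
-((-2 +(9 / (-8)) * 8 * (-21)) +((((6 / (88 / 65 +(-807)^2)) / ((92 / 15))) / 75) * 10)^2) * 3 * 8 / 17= -4254330037976874439008 / 16114886507488157297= -264.00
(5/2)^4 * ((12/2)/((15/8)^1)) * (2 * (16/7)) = 4000/7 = 571.43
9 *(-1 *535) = -4815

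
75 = 75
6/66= 1/11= 0.09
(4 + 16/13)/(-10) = -34/65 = -0.52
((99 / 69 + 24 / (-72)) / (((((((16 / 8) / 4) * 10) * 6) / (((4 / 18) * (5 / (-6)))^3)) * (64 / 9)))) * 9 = -475 / 1609632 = -0.00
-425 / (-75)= 17 / 3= 5.67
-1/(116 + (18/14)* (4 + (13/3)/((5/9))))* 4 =-140/4591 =-0.03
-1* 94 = -94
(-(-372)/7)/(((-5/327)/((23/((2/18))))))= -25180308/35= -719437.37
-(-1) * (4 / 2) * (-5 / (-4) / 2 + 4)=37 / 4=9.25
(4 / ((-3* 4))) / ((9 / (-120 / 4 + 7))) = 23 / 27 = 0.85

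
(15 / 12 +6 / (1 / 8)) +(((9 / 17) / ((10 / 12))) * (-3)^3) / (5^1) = 77893 / 1700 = 45.82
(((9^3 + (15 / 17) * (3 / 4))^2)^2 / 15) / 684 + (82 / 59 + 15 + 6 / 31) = 410555816834685522047 / 14860483947520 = 27627351.73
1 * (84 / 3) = 28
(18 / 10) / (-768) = -3 / 1280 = -0.00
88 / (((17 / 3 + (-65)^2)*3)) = 22 / 3173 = 0.01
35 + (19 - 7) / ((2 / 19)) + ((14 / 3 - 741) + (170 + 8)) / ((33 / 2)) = 11401 / 99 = 115.16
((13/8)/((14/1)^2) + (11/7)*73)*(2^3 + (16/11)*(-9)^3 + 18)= -1023365765/8624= -118664.86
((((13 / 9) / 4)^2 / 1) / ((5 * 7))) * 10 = 169 / 4536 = 0.04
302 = 302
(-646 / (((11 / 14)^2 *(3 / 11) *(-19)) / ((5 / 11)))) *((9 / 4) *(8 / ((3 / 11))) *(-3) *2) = -399840 / 11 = -36349.09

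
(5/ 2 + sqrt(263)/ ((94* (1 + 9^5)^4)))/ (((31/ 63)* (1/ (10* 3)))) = 189* sqrt(263)/ 3542983707569121250000 + 4725/ 31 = 152.42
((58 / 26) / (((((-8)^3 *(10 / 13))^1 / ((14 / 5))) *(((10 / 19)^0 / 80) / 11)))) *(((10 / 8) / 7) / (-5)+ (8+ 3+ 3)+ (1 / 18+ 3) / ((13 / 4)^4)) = -195.27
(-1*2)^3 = -8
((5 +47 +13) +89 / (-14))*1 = 821 / 14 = 58.64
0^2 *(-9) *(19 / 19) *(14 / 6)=0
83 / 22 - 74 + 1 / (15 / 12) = -7637 / 110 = -69.43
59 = 59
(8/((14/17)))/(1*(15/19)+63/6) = 2584/3003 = 0.86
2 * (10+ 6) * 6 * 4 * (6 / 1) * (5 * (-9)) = -207360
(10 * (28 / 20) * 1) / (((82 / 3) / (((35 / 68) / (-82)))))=-0.00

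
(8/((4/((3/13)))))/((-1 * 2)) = -3/13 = -0.23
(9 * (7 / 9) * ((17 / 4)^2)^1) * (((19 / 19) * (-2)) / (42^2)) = -289 / 2016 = -0.14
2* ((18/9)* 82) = 328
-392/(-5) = 392/5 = 78.40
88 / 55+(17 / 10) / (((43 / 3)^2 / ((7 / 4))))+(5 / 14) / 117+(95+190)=17361352633 / 60573240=286.62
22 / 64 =11 / 32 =0.34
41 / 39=1.05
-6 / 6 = -1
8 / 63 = 0.13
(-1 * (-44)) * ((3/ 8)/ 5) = 33/ 10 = 3.30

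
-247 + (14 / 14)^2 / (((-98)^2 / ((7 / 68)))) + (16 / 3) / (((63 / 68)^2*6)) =-16728724151 / 68012784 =-245.96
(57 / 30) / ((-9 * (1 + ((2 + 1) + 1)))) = -19 / 450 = -0.04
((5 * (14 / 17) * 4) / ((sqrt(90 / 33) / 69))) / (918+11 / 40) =1120 * sqrt(330) / 27149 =0.75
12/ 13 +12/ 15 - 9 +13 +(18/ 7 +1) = 4229/ 455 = 9.29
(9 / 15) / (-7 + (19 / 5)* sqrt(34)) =35 / 3683 + 19* sqrt(34) / 3683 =0.04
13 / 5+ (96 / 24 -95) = -442 / 5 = -88.40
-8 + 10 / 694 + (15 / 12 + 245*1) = 330711 / 1388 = 238.26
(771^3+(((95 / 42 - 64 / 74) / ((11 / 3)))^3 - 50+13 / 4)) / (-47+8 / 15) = -1271808384186006662955 / 128943695489224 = -9863284.74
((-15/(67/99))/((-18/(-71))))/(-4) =11715/536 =21.86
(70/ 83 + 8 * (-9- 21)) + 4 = -19518/ 83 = -235.16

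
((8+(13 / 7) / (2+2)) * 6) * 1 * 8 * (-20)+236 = -7889.71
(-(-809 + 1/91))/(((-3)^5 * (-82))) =0.04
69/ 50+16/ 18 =2.27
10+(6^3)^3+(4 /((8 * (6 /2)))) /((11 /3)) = 221709533 /22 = 10077706.05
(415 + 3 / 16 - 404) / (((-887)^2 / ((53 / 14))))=9487 / 176236256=0.00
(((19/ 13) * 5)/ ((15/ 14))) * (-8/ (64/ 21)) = -931/ 52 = -17.90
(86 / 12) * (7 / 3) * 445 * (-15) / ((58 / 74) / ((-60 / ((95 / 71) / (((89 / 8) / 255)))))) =31316742835 / 112404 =278608.79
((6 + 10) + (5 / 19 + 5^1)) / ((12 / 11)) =1111 / 57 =19.49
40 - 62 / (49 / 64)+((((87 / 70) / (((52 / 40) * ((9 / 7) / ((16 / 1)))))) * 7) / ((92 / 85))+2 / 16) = 12690385 / 351624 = 36.09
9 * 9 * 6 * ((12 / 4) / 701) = 1458 / 701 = 2.08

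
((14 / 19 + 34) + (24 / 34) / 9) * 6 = 67472 / 323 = 208.89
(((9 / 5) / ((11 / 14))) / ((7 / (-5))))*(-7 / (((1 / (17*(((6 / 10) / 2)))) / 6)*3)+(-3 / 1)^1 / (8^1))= 2349 / 20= 117.45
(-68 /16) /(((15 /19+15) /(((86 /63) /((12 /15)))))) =-13889 /30240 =-0.46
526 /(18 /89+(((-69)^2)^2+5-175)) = 46814 /2017358657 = 0.00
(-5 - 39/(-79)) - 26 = -2410/79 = -30.51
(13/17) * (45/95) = 117/323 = 0.36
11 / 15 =0.73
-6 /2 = -3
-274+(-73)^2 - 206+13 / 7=33956 / 7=4850.86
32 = 32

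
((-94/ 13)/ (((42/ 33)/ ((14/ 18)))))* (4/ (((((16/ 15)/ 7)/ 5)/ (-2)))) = 90475/ 78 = 1159.94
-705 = -705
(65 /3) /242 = 65 /726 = 0.09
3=3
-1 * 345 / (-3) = 115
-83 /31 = -2.68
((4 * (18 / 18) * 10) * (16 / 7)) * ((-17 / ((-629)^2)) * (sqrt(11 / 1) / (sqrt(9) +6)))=-640 * sqrt(11) / 1466199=-0.00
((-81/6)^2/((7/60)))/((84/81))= 295245/196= 1506.35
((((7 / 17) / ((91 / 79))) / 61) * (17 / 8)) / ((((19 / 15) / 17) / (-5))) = -100725 / 120536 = -0.84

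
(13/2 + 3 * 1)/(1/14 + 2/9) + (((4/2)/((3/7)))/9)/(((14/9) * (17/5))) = 61232/1887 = 32.45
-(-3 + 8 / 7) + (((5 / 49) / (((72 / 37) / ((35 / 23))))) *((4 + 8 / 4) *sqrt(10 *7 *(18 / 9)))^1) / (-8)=13 / 7 - 925 *sqrt(35) / 7728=1.15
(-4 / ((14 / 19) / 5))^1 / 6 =-95 / 21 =-4.52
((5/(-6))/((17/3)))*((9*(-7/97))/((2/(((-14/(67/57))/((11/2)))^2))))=200593260/895685681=0.22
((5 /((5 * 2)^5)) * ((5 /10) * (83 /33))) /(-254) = -83 /335280000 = -0.00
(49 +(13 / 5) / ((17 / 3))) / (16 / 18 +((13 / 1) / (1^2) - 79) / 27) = -18918 / 595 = -31.79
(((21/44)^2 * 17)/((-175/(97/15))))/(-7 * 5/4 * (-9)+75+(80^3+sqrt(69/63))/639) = -226858580138547/1514031414409719700+22127931 * sqrt(483)/1892539268012149625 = -0.00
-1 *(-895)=895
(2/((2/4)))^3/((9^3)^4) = 64/282429536481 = 0.00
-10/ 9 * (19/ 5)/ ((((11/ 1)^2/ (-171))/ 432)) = 311904/ 121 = 2577.72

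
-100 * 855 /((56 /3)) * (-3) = 192375 /14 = 13741.07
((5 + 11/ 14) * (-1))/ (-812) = 81/ 11368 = 0.01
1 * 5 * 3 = 15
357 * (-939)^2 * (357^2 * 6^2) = 1444236556437108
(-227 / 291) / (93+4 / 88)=-4994 / 595677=-0.01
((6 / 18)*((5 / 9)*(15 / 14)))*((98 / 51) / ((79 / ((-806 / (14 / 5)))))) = -50375 / 36261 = -1.39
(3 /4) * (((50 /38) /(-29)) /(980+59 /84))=-0.00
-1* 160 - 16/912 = -9121/57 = -160.02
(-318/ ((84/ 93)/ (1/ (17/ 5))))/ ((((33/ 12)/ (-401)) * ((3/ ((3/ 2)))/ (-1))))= -9882645/ 1309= -7549.77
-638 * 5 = -3190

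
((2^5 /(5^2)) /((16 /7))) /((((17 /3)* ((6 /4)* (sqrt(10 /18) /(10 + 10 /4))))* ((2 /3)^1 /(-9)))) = -567* sqrt(5) /85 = -14.92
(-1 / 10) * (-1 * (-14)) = -7 / 5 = -1.40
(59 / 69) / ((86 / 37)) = 2183 / 5934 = 0.37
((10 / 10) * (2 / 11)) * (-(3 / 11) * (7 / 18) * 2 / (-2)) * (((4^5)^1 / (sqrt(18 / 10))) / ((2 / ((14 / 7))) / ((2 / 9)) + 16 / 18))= 14336 * sqrt(5) / 11737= 2.73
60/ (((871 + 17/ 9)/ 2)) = 135/ 982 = 0.14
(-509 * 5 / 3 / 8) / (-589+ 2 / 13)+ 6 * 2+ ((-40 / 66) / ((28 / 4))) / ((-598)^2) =1026948223575 / 84313725496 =12.18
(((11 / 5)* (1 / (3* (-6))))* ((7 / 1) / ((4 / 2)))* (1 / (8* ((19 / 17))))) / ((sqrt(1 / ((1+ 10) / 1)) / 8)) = -1309* sqrt(11) / 3420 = -1.27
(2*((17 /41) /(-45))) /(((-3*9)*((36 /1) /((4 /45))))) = 34 /20175075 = 0.00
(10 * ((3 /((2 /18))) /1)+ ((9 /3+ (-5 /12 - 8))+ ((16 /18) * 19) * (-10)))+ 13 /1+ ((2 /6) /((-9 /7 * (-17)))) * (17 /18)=105665 /972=108.71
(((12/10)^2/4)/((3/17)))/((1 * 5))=51/125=0.41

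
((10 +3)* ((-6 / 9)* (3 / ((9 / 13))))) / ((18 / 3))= -169 / 27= -6.26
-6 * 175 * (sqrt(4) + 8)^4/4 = -2625000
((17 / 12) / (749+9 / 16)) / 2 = 34 / 35979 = 0.00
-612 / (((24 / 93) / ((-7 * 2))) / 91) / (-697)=-177723 / 41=-4334.71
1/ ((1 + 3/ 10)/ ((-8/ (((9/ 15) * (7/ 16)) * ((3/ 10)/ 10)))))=-640000/ 819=-781.44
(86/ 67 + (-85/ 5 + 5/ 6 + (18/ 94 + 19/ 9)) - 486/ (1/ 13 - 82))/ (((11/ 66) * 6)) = -133773593/ 20122110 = -6.65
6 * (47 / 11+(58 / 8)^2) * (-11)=-30009 / 8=-3751.12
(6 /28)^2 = 0.05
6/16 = 3/8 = 0.38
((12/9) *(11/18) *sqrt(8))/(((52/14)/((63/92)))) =539 *sqrt(2)/1794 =0.42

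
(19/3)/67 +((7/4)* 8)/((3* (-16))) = -317/1608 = -0.20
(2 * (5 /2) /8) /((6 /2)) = 5 /24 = 0.21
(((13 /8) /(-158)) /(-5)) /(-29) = -13 /183280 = -0.00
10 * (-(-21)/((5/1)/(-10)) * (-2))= 840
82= 82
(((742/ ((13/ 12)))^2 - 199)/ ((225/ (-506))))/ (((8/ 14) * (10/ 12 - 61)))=28069494607/ 915135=30672.52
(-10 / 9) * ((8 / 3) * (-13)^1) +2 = 1094 / 27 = 40.52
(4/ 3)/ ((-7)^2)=4/ 147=0.03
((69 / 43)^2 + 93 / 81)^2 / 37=34546169956 / 92215319373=0.37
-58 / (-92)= 0.63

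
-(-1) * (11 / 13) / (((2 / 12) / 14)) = 924 / 13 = 71.08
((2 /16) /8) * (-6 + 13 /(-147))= -895 /9408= -0.10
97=97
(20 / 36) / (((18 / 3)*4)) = 0.02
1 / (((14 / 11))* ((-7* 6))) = -11 / 588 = -0.02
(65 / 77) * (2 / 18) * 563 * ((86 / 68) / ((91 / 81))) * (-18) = -9804645 / 9163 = -1070.03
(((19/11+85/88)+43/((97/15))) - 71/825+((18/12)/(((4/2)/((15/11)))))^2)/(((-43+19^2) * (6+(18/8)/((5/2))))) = 145105613/30903990480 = 0.00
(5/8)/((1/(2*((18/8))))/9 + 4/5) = 2025/2672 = 0.76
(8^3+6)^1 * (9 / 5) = 4662 / 5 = 932.40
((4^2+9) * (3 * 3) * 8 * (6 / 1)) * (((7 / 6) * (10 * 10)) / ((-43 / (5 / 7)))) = -900000 / 43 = -20930.23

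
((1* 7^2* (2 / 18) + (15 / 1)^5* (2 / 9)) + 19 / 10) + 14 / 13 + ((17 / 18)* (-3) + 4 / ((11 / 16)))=1085979649 / 6435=168761.41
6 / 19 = 0.32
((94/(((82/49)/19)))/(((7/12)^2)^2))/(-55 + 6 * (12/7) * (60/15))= -18517248/27839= -665.15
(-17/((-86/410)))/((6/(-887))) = -3091195/258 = -11981.38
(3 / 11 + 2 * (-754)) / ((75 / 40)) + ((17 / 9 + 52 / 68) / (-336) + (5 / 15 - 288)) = -44099815 / 40392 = -1091.80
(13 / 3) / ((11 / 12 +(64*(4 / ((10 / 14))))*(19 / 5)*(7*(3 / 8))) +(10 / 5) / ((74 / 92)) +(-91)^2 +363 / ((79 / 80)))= 3799900 / 10721889701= 0.00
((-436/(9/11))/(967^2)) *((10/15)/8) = -1199/25247403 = -0.00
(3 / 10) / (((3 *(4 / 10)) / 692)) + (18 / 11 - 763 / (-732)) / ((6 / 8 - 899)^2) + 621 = 20633776095254 / 25987123437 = 794.00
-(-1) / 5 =1 / 5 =0.20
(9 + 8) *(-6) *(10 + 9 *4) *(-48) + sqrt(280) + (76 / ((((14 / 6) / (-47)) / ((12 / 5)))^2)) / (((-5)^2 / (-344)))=-2218741.68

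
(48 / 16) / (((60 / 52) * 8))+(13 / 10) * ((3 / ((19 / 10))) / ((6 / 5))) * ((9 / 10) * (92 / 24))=1183 / 190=6.23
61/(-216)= -61/216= -0.28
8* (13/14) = 52/7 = 7.43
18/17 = 1.06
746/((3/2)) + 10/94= 70139/141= 497.44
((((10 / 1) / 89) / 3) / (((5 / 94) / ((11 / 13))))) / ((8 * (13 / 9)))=1551 / 30082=0.05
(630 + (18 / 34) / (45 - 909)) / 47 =1028159 / 76704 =13.40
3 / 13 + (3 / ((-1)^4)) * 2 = 81 / 13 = 6.23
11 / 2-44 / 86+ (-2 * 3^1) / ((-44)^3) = 9136113 / 1831456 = 4.99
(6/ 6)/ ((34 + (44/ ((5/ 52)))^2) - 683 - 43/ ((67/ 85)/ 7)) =1675/ 349014548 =0.00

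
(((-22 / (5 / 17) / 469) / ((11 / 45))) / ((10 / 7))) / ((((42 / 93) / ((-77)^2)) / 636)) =-1277508078 / 335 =-3813456.95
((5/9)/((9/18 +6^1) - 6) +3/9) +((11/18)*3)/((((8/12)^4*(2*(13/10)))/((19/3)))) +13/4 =102221/3744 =27.30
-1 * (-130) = 130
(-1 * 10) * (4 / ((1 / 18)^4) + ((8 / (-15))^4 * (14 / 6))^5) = -67859626095340277576948304251264 / 16160747708187103271484375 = -4199040.00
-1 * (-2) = 2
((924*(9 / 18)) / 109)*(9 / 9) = 462 / 109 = 4.24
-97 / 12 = -8.08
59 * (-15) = -885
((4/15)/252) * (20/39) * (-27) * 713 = -2852/273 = -10.45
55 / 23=2.39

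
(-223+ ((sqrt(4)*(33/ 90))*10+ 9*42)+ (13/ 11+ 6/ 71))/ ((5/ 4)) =1533256/ 11715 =130.88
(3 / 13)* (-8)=-1.85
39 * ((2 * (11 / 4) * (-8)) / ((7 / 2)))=-3432 / 7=-490.29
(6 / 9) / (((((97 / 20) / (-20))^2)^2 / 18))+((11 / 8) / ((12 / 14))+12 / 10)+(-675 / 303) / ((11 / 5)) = 81954098703121543 / 23605447485840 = 3471.83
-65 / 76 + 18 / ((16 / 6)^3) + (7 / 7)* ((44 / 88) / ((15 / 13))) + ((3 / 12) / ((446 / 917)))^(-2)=264556422479 / 61351261440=4.31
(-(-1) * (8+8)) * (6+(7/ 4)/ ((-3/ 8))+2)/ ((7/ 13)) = 2080/ 21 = 99.05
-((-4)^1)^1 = 4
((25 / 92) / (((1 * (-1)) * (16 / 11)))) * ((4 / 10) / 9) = -55 / 6624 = -0.01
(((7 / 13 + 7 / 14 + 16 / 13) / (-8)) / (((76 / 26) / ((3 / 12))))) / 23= -59 / 55936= -0.00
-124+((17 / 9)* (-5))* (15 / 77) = -29069 / 231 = -125.84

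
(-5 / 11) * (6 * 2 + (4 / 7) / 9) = -5.48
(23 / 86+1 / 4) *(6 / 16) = 267 / 1376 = 0.19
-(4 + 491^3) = -118370775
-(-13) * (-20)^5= -41600000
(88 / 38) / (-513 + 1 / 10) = -440 / 97451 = -0.00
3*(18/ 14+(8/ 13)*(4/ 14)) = 57/ 13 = 4.38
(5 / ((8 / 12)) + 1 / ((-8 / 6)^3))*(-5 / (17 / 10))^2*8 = 283125 / 578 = 489.84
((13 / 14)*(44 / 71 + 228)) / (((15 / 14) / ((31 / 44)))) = 1635374 / 11715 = 139.60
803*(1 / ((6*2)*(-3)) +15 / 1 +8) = 664081 / 36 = 18446.69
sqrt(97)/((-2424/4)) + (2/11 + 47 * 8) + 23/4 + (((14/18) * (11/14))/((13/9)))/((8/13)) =67341/176-sqrt(97)/606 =382.60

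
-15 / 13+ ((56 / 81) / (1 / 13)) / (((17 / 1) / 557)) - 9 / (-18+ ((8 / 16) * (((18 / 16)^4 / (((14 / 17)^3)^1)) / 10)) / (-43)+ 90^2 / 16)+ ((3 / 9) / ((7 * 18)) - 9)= 37362335985731248217 / 131414900537267802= 284.31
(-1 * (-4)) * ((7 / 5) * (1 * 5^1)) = 28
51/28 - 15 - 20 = -929/28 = -33.18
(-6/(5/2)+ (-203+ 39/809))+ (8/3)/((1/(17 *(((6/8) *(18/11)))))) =-149.72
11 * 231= 2541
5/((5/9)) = 9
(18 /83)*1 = 18 /83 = 0.22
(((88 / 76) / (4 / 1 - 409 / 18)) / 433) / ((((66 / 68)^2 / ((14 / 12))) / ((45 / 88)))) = -0.00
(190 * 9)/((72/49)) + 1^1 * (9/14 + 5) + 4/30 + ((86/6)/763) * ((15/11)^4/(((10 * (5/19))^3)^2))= 139980817813864789/119690175000000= 1169.53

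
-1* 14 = -14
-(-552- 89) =641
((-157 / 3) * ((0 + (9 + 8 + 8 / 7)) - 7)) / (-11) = 53.01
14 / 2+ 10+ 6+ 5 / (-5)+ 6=28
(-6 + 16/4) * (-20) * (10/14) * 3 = 600/7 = 85.71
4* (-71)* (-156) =44304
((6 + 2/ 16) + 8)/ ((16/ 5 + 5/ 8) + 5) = 565/ 353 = 1.60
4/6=2/3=0.67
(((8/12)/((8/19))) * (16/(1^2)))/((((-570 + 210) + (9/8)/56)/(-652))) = 22199296/483813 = 45.88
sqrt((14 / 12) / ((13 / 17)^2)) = 17 * sqrt(42) / 78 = 1.41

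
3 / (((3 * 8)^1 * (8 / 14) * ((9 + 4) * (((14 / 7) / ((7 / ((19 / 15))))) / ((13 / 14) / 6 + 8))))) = 23975 / 63232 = 0.38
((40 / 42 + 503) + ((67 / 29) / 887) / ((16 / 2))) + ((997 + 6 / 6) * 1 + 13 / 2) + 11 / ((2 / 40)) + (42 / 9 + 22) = 7584685187 / 4321464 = 1755.12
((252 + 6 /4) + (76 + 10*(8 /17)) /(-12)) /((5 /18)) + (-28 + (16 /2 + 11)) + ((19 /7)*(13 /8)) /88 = 368379139 /418880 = 879.44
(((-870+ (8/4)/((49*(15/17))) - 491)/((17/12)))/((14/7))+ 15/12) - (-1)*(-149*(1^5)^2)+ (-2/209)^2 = -628.09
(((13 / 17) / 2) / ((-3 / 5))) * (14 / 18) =-455 / 918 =-0.50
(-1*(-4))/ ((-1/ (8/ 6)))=-5.33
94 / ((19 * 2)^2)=47 / 722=0.07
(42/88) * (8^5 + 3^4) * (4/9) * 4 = 919772/33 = 27871.88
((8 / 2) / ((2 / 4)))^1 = 8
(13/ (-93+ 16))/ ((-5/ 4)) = 52/ 385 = 0.14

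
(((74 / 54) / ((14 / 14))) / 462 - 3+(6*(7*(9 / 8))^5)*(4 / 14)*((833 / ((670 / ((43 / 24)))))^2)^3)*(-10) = -7685191865994684975540352157740254271 / 121158650067296719365734400000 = -63430814.57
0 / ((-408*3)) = 0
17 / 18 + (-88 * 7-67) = -12277 / 18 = -682.06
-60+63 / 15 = -279 / 5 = -55.80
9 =9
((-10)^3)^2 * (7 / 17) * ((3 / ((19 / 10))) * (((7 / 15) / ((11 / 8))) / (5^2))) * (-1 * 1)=-31360000 / 3553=-8826.34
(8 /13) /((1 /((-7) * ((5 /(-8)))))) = 35 /13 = 2.69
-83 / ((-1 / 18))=1494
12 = 12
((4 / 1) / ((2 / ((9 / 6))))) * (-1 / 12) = -0.25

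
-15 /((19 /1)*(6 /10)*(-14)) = 25 /266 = 0.09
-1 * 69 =-69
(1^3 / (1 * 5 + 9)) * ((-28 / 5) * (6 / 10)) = -6 / 25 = -0.24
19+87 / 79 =20.10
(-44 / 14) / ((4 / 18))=-99 / 7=-14.14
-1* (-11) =11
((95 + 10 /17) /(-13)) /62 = -125 /1054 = -0.12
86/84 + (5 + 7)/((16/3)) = 275/84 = 3.27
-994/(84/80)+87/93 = -87953/93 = -945.73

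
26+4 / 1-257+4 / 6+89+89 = -145 / 3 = -48.33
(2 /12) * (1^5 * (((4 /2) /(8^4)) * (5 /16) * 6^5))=405 /2048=0.20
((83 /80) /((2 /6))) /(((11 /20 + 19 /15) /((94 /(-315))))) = -3901 /7630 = -0.51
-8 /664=-1 /83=-0.01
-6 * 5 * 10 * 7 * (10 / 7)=-3000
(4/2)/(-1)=-2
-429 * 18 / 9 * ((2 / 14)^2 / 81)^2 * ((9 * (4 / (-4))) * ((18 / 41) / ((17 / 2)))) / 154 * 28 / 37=208 / 1671823503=0.00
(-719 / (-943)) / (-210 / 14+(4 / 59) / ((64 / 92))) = -169684 / 3316531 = -0.05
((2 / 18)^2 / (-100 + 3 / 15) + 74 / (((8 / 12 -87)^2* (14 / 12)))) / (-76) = -4301797 / 38984772204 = -0.00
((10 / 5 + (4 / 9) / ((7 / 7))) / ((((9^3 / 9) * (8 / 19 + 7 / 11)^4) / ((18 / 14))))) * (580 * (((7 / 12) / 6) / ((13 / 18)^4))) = 438236275506480 / 68130645548641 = 6.43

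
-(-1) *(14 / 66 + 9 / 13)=0.90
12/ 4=3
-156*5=-780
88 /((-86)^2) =22 /1849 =0.01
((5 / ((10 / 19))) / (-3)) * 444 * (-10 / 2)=7030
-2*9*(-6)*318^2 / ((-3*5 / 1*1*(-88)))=455058 / 55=8273.78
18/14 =9/7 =1.29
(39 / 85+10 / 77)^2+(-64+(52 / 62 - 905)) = -1285207417446 / 1327947775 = -967.81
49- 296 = -247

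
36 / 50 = 0.72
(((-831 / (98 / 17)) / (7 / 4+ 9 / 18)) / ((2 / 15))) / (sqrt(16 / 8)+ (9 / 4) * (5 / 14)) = 8476200 / 29729- 1506880 * sqrt(2) / 4247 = -216.66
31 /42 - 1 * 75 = -3119 /42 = -74.26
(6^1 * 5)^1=30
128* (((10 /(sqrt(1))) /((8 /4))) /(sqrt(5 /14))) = 128* sqrt(70) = 1070.92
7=7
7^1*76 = 532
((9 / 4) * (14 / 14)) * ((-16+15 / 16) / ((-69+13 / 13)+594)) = -2169 / 33664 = -0.06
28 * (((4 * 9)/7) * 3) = 432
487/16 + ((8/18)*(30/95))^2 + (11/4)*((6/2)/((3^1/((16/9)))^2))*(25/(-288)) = 381561941/12632112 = 30.21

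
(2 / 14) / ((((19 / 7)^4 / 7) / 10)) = 24010 / 130321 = 0.18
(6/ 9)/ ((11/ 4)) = 8/ 33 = 0.24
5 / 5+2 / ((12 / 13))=19 / 6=3.17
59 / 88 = 0.67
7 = 7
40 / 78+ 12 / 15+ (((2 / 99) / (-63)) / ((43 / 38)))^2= 6137720907152 / 4675216811265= 1.31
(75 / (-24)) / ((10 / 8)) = -5 / 2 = -2.50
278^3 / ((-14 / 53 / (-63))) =5124161052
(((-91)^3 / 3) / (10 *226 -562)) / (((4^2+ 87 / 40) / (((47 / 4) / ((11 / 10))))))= -1770891850 / 20368359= -86.94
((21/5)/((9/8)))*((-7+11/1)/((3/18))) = 448/5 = 89.60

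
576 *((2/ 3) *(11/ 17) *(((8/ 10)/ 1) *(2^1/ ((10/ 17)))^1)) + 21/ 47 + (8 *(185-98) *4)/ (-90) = 2274871/ 3525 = 645.35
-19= -19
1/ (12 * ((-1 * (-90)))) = 1/ 1080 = 0.00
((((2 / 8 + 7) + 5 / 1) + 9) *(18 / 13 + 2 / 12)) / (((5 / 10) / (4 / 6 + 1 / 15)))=22627 / 468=48.35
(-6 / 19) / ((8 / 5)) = -15 / 76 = -0.20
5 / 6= 0.83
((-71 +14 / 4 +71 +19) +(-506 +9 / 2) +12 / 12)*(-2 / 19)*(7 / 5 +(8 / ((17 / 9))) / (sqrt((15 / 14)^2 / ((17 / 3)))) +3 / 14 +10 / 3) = 496642 / 1995 +107072*sqrt(51) / 1615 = 722.41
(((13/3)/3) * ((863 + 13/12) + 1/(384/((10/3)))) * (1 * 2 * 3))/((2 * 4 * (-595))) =-6470321/4112640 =-1.57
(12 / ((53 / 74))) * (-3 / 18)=-148 / 53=-2.79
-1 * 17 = -17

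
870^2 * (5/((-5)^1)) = -756900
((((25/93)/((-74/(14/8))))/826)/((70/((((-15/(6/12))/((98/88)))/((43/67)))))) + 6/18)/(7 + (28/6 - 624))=-3992491583/7334105497796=-0.00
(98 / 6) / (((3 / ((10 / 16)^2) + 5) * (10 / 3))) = 245 / 634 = 0.39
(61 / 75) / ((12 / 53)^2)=171349 / 10800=15.87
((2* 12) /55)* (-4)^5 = -24576 /55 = -446.84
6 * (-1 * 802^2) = -3859224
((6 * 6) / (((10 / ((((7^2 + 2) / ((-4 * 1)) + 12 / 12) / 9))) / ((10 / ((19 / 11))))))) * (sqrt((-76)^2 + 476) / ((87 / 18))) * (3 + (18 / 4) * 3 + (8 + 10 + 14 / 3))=-242990 * sqrt(1563) / 551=-17434.77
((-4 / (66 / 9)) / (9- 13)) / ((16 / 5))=15 / 352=0.04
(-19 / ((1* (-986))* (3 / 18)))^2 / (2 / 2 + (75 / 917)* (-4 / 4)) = 2979333 / 204647258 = 0.01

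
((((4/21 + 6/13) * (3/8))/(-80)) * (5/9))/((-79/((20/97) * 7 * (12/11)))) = 445/13149708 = 0.00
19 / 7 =2.71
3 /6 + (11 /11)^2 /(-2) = 0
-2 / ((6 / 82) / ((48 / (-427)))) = 1312 / 427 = 3.07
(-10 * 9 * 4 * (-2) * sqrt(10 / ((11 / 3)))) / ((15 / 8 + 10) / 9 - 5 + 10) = 10368 * sqrt(330) / 1001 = 188.16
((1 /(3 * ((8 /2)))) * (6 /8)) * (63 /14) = 9 /32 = 0.28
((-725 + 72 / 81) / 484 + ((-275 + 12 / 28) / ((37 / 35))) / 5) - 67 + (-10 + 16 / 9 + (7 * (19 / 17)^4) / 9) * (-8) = -866541313037 / 13461246612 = -64.37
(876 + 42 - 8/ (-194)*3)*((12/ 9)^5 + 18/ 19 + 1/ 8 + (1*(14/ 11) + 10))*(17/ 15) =17230.40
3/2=1.50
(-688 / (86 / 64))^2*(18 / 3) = 1572864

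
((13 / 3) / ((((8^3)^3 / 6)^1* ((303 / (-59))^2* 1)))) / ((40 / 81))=407277 / 27383100866560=0.00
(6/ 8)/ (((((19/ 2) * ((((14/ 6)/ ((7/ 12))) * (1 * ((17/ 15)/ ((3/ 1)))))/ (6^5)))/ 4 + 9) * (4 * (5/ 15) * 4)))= 0.02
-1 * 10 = -10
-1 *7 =-7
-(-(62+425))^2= -237169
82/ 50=41/ 25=1.64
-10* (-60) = 600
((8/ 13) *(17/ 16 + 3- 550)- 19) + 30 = -8449/ 26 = -324.96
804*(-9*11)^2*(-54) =-425520216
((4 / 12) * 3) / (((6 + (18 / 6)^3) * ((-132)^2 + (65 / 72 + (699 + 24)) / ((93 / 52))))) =558 / 328298839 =0.00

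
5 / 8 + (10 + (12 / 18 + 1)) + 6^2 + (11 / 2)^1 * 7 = 2083 / 24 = 86.79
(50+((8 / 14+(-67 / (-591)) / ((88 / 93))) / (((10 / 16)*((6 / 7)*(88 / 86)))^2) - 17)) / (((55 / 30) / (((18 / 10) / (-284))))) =-49982380407 / 409567334000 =-0.12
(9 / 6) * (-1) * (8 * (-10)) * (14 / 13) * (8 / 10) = 1344 / 13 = 103.38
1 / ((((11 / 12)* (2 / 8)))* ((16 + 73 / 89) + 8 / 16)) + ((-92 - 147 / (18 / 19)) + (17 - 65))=-60008659 / 203478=-294.91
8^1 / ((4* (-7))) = -2 / 7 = -0.29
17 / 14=1.21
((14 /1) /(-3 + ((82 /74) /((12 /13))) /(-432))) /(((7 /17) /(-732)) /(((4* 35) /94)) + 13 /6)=-334160225280 /155262456361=-2.15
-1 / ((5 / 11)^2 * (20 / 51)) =-12.34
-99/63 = -11/7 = -1.57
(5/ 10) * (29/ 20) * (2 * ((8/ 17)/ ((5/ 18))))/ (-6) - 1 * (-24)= 10026/ 425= 23.59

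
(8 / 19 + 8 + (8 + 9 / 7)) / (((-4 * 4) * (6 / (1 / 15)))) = -157 / 12768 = -0.01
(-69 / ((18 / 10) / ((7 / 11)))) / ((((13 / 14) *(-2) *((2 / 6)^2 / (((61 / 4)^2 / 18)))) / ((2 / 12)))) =20967835 / 82368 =254.56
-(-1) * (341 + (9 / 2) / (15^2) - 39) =15101 / 50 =302.02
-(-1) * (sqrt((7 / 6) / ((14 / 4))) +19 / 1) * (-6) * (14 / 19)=-84 - 28 * sqrt(3) / 19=-86.55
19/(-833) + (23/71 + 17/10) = 1183531/591430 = 2.00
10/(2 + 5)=10/7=1.43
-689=-689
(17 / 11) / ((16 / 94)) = 799 / 88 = 9.08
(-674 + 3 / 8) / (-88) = 5389 / 704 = 7.65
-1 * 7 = -7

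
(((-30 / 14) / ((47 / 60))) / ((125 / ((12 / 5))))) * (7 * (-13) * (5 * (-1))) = -5616 / 235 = -23.90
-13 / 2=-6.50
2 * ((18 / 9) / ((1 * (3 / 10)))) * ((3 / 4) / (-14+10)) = -2.50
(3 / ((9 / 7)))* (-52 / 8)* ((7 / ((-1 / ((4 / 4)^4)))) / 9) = 637 / 54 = 11.80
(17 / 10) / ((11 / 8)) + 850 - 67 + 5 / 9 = 784.79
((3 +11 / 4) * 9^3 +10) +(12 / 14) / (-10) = 4201.66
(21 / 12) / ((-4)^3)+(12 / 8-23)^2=118329 / 256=462.22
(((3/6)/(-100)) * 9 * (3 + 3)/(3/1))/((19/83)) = -747/1900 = -0.39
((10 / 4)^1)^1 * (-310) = -775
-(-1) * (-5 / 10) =-1 / 2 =-0.50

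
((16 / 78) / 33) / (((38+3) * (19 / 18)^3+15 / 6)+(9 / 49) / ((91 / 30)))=1778112 / 14525966191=0.00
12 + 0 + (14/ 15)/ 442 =39787/ 3315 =12.00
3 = 3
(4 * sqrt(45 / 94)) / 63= 2 * sqrt(470) / 987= 0.04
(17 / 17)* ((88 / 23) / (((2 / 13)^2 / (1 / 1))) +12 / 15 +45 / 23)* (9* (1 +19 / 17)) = 6125868 / 1955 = 3133.44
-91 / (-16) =91 / 16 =5.69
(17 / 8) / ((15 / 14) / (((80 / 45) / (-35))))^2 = 2176 / 455625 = 0.00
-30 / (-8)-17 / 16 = 43 / 16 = 2.69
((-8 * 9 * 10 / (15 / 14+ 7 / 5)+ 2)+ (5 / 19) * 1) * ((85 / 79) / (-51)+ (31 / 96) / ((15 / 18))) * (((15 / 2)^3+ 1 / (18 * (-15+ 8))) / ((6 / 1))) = -1403461992222007 / 188460276480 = -7446.99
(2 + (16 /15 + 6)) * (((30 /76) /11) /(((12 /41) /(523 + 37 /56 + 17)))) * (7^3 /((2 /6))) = 1034050381 /1672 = 618451.18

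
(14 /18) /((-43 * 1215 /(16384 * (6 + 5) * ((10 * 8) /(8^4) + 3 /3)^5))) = -42642678771 /14428405760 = -2.96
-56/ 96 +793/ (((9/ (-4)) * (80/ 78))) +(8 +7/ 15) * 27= -6937/ 60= -115.62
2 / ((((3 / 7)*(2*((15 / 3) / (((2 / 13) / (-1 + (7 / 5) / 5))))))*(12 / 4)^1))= -35 / 1053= -0.03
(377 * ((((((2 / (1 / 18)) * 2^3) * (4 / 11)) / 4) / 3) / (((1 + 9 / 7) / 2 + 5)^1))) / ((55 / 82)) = 20774208 / 26015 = 798.55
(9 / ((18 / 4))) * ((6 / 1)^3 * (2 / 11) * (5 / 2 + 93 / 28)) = 35208 / 77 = 457.25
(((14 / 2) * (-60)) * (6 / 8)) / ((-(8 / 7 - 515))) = -735 / 1199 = -0.61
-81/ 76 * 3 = -243/ 76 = -3.20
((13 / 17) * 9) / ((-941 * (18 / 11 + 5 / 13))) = -16731 / 4623133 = -0.00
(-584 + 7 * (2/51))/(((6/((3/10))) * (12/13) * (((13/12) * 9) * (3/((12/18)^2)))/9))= -5954/1377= -4.32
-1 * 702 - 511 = -1213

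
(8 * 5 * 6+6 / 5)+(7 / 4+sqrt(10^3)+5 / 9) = 10 * sqrt(10)+43831 / 180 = 275.13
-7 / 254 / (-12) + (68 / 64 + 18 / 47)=414805 / 286512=1.45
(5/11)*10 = 50/11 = 4.55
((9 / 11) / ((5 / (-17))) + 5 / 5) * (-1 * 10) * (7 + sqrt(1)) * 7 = 10976 / 11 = 997.82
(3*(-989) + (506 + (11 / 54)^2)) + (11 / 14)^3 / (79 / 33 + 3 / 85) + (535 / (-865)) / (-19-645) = -481622588777487469 / 195721240676976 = -2460.76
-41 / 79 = -0.52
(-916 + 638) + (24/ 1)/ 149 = -41398/ 149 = -277.84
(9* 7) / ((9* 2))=7 / 2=3.50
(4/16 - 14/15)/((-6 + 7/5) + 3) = 41/96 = 0.43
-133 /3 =-44.33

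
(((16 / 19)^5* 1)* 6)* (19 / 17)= 6291456 / 2215457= 2.84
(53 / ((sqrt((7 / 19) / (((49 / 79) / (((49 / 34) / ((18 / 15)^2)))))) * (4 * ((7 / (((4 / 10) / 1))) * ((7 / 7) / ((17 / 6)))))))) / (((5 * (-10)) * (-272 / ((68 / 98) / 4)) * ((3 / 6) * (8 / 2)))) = 901 * sqrt(357238) / 30348640000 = 0.00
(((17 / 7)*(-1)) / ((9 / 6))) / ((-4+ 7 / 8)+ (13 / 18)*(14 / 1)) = -816 / 3521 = -0.23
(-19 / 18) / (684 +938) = -19 / 29196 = -0.00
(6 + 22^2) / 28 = 35 / 2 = 17.50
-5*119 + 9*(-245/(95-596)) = -98630/167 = -590.60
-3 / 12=-1 / 4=-0.25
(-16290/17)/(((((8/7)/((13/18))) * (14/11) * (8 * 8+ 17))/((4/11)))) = -11765/5508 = -2.14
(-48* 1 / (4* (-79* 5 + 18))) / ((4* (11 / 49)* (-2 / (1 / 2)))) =-147 / 16588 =-0.01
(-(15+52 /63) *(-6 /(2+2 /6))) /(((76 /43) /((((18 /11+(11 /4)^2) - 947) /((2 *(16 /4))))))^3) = -1060507903719862913 /89321897984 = -11872876.95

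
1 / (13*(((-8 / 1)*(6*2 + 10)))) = -1 / 2288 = -0.00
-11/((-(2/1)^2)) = 2.75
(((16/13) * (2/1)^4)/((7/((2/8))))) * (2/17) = 128/1547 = 0.08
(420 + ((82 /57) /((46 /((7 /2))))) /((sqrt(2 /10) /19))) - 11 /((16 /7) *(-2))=287 *sqrt(5) /138 + 13517 /32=427.06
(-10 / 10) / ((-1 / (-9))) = -9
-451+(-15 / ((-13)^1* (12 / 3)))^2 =-1219279 / 2704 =-450.92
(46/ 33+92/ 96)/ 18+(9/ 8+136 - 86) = 9021/ 176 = 51.26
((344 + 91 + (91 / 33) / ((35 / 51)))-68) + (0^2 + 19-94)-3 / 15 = 3254 / 11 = 295.82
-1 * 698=-698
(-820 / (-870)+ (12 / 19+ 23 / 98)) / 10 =58603 / 323988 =0.18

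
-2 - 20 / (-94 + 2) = -41 / 23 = -1.78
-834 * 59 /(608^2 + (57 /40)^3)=-3149184000 /23658681193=-0.13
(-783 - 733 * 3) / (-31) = 2982 / 31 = 96.19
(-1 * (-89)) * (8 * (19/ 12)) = 3382/ 3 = 1127.33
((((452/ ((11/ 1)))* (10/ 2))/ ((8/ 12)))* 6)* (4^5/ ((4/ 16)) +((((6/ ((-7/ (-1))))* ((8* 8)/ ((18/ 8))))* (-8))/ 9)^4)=647945234284625920/ 1559543139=415471183.89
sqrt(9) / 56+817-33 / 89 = 816.68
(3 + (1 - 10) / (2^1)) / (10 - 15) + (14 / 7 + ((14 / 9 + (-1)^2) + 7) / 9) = 2723 / 810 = 3.36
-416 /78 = -16 /3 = -5.33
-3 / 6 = -0.50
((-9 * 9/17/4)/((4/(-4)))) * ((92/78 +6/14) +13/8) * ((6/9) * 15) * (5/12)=1588725/99008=16.05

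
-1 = -1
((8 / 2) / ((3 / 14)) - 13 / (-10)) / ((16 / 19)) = 11381 / 480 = 23.71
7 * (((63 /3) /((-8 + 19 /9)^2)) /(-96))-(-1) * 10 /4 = 220751 /89888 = 2.46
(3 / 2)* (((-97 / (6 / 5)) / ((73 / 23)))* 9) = -100395 / 292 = -343.82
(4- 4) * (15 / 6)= 0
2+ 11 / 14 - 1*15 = -171 / 14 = -12.21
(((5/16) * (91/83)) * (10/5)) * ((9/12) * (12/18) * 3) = 1365/1328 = 1.03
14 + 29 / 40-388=-14931 / 40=-373.28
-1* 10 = -10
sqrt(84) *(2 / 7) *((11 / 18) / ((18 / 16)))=176 *sqrt(21) / 567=1.42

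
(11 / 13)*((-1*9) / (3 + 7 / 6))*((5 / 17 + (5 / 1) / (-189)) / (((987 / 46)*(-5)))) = 174064 / 38172225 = 0.00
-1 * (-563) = 563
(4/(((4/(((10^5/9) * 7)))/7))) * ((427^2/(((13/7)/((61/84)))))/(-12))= -3406133631250/1053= -3234694806.51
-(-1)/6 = 1/6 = 0.17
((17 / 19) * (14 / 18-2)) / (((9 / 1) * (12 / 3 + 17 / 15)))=-0.02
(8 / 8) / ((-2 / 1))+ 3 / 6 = 0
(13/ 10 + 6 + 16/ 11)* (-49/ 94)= -4.56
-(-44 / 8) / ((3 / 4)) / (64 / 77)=847 / 96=8.82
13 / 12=1.08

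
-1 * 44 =-44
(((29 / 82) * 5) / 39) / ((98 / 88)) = 0.04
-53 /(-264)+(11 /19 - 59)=-292033 /5016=-58.22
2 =2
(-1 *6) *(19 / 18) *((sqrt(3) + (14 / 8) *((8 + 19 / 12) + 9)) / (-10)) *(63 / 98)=57 *sqrt(3) / 140 + 4237 / 320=13.95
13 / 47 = 0.28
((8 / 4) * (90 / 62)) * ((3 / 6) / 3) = 15 / 31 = 0.48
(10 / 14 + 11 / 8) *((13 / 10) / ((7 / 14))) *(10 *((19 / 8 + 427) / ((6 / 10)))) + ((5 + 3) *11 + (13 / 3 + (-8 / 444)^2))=107542711757 / 2759904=38966.11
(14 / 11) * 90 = 1260 / 11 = 114.55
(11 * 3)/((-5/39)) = -1287/5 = -257.40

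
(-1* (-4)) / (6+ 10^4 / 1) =2 / 5003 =0.00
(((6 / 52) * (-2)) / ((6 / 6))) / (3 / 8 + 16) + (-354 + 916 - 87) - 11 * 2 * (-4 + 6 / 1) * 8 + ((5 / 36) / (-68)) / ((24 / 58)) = 6152409385 / 50027328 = 122.98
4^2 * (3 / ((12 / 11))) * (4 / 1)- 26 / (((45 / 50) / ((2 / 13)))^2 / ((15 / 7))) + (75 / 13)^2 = 6632741 / 31941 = 207.66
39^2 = 1521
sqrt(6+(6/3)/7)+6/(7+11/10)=20/27+2 * sqrt(77)/7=3.25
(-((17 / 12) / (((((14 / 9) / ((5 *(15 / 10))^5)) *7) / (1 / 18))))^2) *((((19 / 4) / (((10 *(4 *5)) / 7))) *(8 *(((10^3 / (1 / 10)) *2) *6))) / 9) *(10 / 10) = -2931840087890625 / 5619712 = -521706466.08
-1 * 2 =-2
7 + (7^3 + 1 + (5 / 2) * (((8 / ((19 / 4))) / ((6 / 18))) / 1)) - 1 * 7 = 6776 / 19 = 356.63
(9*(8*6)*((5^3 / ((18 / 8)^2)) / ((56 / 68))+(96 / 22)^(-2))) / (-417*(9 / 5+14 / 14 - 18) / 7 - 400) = 21798115 / 849216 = 25.67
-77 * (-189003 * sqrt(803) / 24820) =14553231 * sqrt(803) / 24820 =16615.58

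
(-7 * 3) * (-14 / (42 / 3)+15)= -294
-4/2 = -2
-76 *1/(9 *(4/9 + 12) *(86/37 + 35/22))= -7733/44618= -0.17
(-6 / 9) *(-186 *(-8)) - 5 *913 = -5557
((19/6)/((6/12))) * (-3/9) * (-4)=76/9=8.44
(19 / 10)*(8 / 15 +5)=10.51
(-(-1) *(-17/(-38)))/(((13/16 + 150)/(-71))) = -9656/45847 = -0.21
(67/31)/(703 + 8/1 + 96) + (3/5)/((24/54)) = 676799/500340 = 1.35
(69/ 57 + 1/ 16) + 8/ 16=539/ 304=1.77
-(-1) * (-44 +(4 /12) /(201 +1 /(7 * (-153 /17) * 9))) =-5014315 /113966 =-44.00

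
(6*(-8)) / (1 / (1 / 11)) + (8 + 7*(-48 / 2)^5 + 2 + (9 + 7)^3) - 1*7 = -613077007 / 11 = -55734273.36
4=4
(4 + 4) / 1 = 8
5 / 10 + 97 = 97.50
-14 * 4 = -56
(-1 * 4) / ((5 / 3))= -12 / 5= -2.40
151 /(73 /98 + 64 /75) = 1109850 /11747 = 94.48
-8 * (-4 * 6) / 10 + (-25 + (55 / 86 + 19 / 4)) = -353 / 860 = -0.41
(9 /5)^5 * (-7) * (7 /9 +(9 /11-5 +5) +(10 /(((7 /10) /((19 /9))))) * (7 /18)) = -60582816 /34375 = -1762.41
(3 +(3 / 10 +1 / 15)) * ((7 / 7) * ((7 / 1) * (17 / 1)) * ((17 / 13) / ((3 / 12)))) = 408646 / 195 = 2095.62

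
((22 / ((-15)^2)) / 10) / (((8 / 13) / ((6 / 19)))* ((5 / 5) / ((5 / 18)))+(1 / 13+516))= 13 / 695475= 0.00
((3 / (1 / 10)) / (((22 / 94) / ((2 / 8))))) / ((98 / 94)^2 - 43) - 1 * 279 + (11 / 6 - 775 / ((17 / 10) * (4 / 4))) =-733.81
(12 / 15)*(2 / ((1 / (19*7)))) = 1064 / 5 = 212.80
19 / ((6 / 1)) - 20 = -101 / 6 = -16.83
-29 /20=-1.45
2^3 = 8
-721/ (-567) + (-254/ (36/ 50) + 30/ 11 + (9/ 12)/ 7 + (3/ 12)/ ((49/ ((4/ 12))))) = -15222586/ 43659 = -348.67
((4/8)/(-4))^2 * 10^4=625/4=156.25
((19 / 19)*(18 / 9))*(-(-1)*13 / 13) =2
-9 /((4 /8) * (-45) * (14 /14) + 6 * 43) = -6 /157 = -0.04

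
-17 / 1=-17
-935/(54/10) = -4675/27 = -173.15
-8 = -8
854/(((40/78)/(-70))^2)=31823883/2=15911941.50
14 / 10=7 / 5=1.40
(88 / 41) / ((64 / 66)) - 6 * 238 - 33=-239241 / 164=-1458.79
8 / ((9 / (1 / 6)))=4 / 27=0.15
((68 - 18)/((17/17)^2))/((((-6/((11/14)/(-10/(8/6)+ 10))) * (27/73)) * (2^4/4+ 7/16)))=-64240/40257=-1.60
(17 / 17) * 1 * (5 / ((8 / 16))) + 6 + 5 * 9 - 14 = 47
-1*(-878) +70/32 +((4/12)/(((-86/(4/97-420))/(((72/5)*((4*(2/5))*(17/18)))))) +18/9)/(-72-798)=1916305149889/2177262000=880.14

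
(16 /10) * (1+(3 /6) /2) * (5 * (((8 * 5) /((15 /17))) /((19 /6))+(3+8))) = 4810 /19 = 253.16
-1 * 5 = -5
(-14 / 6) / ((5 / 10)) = -14 / 3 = -4.67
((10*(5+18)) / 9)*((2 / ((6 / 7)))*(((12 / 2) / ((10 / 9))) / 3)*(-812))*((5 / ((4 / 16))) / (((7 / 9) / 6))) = -13446720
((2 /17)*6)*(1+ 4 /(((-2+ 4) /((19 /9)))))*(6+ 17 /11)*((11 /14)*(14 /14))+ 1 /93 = 241981 /11067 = 21.87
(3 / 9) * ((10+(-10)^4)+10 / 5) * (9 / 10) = 15018 / 5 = 3003.60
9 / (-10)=-9 / 10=-0.90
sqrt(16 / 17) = 4*sqrt(17) / 17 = 0.97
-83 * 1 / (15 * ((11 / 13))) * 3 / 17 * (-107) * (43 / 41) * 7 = 34751353 / 38335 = 906.52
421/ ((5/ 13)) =5473/ 5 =1094.60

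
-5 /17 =-0.29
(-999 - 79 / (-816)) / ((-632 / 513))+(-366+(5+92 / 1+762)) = 224131627 / 171904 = 1303.82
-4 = -4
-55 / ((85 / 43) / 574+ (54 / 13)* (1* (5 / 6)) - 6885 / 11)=38824786 / 439386533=0.09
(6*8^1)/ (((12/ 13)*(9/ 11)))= 572/ 9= 63.56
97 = 97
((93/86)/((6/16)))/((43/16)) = 1984/1849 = 1.07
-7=-7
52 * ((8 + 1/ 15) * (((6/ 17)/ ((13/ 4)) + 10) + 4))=1509112/ 255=5918.09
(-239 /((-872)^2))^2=57121 /578183827456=0.00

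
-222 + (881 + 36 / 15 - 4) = 657.40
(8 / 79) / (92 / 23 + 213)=0.00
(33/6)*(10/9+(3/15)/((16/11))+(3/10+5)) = 10373/288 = 36.02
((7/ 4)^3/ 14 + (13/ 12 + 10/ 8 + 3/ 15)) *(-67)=-375133/ 1920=-195.38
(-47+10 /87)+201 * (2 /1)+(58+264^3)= 1600813669 /87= 18400157.11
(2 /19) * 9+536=10202 /19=536.95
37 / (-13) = -37 / 13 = -2.85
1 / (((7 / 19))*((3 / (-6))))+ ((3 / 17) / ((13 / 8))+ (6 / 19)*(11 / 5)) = -679748 / 146965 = -4.63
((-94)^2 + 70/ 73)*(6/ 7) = 3870588/ 511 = 7574.54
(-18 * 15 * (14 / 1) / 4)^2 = 893025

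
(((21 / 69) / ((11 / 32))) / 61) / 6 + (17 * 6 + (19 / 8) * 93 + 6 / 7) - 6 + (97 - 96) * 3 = 831582611 / 2592744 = 320.73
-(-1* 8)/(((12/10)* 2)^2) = 25/18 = 1.39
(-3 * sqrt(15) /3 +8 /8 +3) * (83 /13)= 332 /13 - 83 * sqrt(15) /13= 0.81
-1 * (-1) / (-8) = -1 / 8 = -0.12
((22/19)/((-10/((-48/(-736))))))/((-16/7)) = 231/69920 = 0.00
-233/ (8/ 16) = -466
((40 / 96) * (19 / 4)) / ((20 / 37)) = 703 / 192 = 3.66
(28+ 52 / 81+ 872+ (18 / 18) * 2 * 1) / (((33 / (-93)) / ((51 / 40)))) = -19265539 / 5940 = -3243.36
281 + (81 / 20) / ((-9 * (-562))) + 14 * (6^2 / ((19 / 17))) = 156314851 / 213560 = 731.95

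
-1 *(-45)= 45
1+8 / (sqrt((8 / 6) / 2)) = 10.80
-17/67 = -0.25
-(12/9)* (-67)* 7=1876/3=625.33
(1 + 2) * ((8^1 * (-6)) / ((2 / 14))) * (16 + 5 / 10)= -16632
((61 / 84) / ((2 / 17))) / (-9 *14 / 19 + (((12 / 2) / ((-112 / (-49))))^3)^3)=0.00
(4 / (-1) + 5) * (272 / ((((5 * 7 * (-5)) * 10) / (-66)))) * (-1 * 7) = -8976 / 125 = -71.81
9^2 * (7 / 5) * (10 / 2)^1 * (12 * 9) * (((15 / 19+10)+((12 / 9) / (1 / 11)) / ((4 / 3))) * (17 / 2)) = 215489484 / 19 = 11341551.79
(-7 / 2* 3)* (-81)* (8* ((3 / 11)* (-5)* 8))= -816480 / 11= -74225.45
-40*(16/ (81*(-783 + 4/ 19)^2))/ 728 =-28880/ 1630510376859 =-0.00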